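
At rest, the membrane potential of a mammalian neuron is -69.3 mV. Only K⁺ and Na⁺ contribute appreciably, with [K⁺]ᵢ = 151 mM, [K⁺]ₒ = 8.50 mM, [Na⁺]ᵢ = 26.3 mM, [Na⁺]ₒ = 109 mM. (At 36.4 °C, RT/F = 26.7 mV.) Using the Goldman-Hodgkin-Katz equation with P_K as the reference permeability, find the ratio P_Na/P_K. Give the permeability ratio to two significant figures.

Let α = P_Na/P_K. GHK: Vm = 26.7·ln[(Kₒ + α·Naₒ)/(Kᵢ + α·Naᵢ)].
e^(Vm/26.7) = e^(-69.3/26.7) = 0.074608
So 0.074608·(Kᵢ + α·Naᵢ) = Kₒ + α·Naₒ → α = (0.074608·151.0 − 8.5) / (109.0 − 0.074608·26.3)
α = (11.27 − 8.5) / (109.0 − 1.962) = 2.766/107 = 0.02584

0.026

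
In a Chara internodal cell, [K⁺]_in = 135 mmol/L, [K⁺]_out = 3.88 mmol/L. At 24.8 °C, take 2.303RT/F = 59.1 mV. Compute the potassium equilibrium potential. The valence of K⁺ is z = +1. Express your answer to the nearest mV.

-91 mV

E = (59.1/z) · log₁₀([K⁺]_out/[K⁺]_in) with z = +1.
= (59.1/1) · log₁₀(3.88/135) = 59.10 · log₁₀(0.02874)
= 59.10 · (-1.5415) = -91.10 mV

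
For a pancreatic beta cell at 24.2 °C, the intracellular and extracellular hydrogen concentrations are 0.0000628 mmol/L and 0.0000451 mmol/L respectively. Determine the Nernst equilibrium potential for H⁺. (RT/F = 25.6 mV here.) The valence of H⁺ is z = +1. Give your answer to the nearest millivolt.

E = (25.6/z) · ln([H⁺]_out/[H⁺]_in) with z = +1.
= (25.6/1) · ln(0.0000451/0.0000628) = 25.60 · ln(0.7182)
= 25.60 · (-0.3311) = -8.48 mV

-8 mV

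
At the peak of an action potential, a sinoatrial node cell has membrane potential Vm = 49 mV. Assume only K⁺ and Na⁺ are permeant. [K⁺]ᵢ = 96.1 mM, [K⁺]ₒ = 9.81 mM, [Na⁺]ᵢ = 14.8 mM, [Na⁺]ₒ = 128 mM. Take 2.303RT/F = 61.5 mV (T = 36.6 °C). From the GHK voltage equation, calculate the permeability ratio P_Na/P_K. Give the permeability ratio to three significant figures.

16.8

Let α = P_Na/P_K. GHK: Vm = 61.5·log₁₀[(Kₒ + α·Naₒ)/(Kᵢ + α·Naᵢ)].
10^(Vm/61.5) = 10^(49.0/61.5) = 6.2625
So 6.2625·(Kᵢ + α·Naᵢ) = Kₒ + α·Naₒ → α = (6.2625·96.1 − 9.81) / (128.0 − 6.2625·14.8)
α = (601.8 − 9.81) / (128.0 − 92.69) = 592/35.31 = 16.76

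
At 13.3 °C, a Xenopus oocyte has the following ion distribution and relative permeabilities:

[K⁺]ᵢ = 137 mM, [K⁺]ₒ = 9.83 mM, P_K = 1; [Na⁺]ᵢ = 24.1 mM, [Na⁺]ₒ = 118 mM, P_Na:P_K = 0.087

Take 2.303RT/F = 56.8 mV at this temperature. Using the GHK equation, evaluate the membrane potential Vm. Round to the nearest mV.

-48 mV

Vm = 56.8 · log₁₀[(Σ P·[cation]ₒ + Σ P·[anion]ᵢ) / (Σ P·[cation]ᵢ + Σ P·[anion]ₒ)]
Numerator = 1×9.83 + 0.087×118 = 20.1
Denominator = 1×137 + 0.087×24.1 = 139.1
Vm = 56.8 · log₁₀(0.14448) = 56.8 × (-0.8402) = -47.72 mV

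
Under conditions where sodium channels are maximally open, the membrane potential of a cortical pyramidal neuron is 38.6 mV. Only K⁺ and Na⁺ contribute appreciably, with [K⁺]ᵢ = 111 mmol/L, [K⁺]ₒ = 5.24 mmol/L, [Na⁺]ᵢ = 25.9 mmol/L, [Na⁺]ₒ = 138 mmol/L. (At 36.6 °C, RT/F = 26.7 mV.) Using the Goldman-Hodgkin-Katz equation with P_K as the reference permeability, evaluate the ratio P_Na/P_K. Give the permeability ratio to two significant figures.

Let α = P_Na/P_K. GHK: Vm = 26.7·ln[(Kₒ + α·Naₒ)/(Kᵢ + α·Naᵢ)].
e^(Vm/26.7) = e^(38.6/26.7) = 4.2448
So 4.2448·(Kᵢ + α·Naᵢ) = Kₒ + α·Naₒ → α = (4.2448·111.0 − 5.24) / (138.0 − 4.2448·25.9)
α = (471.2 − 5.24) / (138.0 − 109.9) = 465.9/28.06 = 16.6

17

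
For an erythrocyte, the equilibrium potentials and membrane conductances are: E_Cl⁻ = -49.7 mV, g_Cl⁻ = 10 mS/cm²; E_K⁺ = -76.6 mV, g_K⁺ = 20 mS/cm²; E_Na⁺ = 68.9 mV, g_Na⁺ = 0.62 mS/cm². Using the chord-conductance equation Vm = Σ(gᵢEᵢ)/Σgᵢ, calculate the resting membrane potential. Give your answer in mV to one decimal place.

-64.9 mV

Σ gᵢEᵢ = 10·(-49.7) + 20·(-76.6) + 0.62·(68.9) = -1986.28
Σ gᵢ = 10 + 20 + 0.62 = 30.62
Vm = -1986.28 / 30.62 = -64.87 mV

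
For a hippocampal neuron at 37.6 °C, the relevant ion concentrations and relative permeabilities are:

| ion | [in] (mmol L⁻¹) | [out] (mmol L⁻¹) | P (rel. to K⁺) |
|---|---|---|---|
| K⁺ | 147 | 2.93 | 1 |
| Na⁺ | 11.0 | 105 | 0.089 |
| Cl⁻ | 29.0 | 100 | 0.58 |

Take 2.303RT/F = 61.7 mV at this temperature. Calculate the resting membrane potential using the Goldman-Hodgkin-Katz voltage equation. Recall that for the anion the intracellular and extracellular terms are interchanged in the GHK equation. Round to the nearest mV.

Vm = 61.7 · log₁₀[(Σ P·[cation]ₒ + Σ P·[anion]ᵢ) / (Σ P·[cation]ᵢ + Σ P·[anion]ₒ)]
Numerator = 1×2.93 + 0.089×105 + 0.58×29.0 = 29.09
Denominator = 1×147 + 0.089×11.0 + 0.58×100 = 206
Vm = 61.7 · log₁₀(0.14125) = 61.7 × (-0.8500) = -52.45 mV

-52 mV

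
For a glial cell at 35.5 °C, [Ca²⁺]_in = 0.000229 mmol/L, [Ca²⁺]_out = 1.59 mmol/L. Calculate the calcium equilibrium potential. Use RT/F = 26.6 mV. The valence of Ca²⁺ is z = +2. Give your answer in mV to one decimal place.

E = (26.6/z) · ln([Ca²⁺]_out/[Ca²⁺]_in) with z = +2.
= (26.6/2) · ln(1.59/0.000229) = 13.30 · ln(6943)
= 13.30 · (8.8455) = 117.65 mV

117.6 mV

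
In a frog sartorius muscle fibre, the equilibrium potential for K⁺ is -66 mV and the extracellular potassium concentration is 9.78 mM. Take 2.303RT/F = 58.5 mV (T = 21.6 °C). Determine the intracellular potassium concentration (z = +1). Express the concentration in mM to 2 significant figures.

130 mM

Nernst: E = (58.5/1) · log₁₀([out]/[in]), so log₁₀([out]/[in]) = -66.0 × 1 / 58.5 = -1.1282.
[out]/[in] = 10^(-1.1282) = 0.07444.
[in] = 9.78 / 0.07444 = 131.4 mM.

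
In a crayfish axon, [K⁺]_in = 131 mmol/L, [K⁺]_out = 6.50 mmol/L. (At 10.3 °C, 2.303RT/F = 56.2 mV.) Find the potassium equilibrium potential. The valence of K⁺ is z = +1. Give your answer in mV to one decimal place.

-73.3 mV

E = (56.2/z) · log₁₀([K⁺]_out/[K⁺]_in) with z = +1.
= (56.2/1) · log₁₀(6.50/131) = 56.20 · log₁₀(0.04962)
= 56.20 · (-1.3044) = -73.30 mV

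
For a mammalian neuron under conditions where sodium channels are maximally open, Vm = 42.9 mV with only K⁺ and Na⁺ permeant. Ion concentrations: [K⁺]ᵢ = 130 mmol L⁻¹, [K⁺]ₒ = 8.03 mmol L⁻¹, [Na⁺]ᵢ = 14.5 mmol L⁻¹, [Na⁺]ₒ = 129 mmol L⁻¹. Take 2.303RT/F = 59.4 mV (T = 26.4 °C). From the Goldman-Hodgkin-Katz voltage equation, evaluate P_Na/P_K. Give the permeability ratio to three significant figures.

12.9

Let α = P_Na/P_K. GHK: Vm = 59.4·log₁₀[(Kₒ + α·Naₒ)/(Kᵢ + α·Naᵢ)].
10^(Vm/59.4) = 10^(42.9/59.4) = 5.275
So 5.275·(Kᵢ + α·Naᵢ) = Kₒ + α·Naₒ → α = (5.275·130.0 − 8.03) / (129.0 − 5.275·14.5)
α = (685.7 − 8.03) / (129.0 − 76.49) = 677.7/52.51 = 12.91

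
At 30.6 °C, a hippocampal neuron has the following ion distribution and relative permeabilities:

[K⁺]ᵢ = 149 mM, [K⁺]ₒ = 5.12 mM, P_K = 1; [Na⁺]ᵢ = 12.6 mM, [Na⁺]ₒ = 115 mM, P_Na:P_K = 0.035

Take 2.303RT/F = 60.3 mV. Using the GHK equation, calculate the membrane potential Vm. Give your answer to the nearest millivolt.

Vm = 60.3 · log₁₀[(Σ P·[cation]ₒ + Σ P·[anion]ᵢ) / (Σ P·[cation]ᵢ + Σ P·[anion]ₒ)]
Numerator = 1×5.12 + 0.035×115 = 9.145
Denominator = 1×149 + 0.035×12.6 = 149.4
Vm = 60.3 · log₁₀(0.061195) = 60.3 × (-1.2133) = -73.16 mV

-73 mV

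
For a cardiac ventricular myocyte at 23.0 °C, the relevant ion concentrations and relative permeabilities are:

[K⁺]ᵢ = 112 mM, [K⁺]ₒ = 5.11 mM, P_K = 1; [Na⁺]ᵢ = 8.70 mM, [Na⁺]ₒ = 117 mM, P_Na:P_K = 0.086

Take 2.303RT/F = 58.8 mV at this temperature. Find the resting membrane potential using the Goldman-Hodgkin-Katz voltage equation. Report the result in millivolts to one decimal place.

-51.2 mV

Vm = 58.8 · log₁₀[(Σ P·[cation]ₒ + Σ P·[anion]ᵢ) / (Σ P·[cation]ᵢ + Σ P·[anion]ₒ)]
Numerator = 1×5.11 + 0.086×117 = 15.17
Denominator = 1×112 + 0.086×8.70 = 112.7
Vm = 58.8 · log₁₀(0.13457) = 58.8 × (-0.8711) = -51.22 mV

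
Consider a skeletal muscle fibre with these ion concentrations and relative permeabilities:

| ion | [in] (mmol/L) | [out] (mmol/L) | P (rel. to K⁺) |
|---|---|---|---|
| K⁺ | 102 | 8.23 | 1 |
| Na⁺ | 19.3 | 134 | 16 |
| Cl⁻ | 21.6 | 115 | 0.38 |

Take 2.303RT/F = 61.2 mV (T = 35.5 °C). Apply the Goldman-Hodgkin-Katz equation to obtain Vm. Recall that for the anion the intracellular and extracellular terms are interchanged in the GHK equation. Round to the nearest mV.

41 mV

Vm = 61.2 · log₁₀[(Σ P·[cation]ₒ + Σ P·[anion]ᵢ) / (Σ P·[cation]ᵢ + Σ P·[anion]ₒ)]
Numerator = 1×8.23 + 16×134 + 0.38×21.6 = 2160
Denominator = 1×102 + 16×19.3 + 0.38×115 = 454.5
Vm = 61.2 · log₁₀(4.7534) = 61.2 × (0.6770) = 41.43 mV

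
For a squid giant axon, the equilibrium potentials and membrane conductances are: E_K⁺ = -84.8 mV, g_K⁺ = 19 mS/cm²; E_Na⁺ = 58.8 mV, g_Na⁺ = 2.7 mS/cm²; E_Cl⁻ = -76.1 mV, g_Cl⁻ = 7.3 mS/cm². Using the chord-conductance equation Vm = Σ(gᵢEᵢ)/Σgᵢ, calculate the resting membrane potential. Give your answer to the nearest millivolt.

-69 mV

Σ gᵢEᵢ = 19·(-84.8) + 2.7·(58.8) + 7.3·(-76.1) = -2007.97
Σ gᵢ = 19 + 2.7 + 7.3 = 29
Vm = -2007.97 / 29 = -69.24 mV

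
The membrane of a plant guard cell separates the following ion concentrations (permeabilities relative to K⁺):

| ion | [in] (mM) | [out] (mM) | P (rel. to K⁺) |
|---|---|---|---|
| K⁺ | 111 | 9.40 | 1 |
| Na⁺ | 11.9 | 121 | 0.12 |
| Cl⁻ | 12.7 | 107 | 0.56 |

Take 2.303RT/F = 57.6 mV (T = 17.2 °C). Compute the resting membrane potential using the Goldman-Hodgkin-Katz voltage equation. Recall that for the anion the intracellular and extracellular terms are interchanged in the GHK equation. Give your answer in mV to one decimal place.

Vm = 57.6 · log₁₀[(Σ P·[cation]ₒ + Σ P·[anion]ᵢ) / (Σ P·[cation]ᵢ + Σ P·[anion]ₒ)]
Numerator = 1×9.40 + 0.12×121 + 0.56×12.7 = 31.03
Denominator = 1×111 + 0.12×11.9 + 0.56×107 = 172.3
Vm = 57.6 · log₁₀(0.18005) = 57.6 × (-0.7446) = -42.89 mV

-42.9 mV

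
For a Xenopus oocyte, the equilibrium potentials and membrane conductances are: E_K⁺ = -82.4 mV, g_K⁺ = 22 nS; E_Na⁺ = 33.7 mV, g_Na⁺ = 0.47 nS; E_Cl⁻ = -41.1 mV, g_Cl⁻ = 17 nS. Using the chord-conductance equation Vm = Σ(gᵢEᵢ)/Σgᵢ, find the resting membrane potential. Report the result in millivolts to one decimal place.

Σ gᵢEᵢ = 22·(-82.4) + 0.47·(33.7) + 17·(-41.1) = -2495.66
Σ gᵢ = 22 + 0.47 + 17 = 39.47
Vm = -2495.66 / 39.47 = -63.23 mV

-63.2 mV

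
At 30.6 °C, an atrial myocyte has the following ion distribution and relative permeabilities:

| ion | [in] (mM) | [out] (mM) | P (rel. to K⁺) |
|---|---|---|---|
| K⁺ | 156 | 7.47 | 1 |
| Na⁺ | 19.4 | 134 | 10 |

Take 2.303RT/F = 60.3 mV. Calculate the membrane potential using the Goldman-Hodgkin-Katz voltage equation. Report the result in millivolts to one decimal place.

Vm = 60.3 · log₁₀[(Σ P·[cation]ₒ + Σ P·[anion]ᵢ) / (Σ P·[cation]ᵢ + Σ P·[anion]ₒ)]
Numerator = 1×7.47 + 10×134 = 1347
Denominator = 1×156 + 10×19.4 = 350
Vm = 60.3 · log₁₀(3.8499) = 60.3 × (0.5855) = 35.30 mV

35.3 mV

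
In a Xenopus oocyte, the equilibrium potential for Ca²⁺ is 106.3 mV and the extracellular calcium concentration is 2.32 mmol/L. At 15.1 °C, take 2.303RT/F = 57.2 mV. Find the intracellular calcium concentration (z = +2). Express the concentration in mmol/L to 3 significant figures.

0.000445 mmol/L

Nernst: E = (57.2/2) · log₁₀([out]/[in]), so log₁₀([out]/[in]) = 106.3 × 2 / 57.2 = 3.7168.
[out]/[in] = 10^(3.7168) = 5209.
[in] = 2.32 / 5209 = 0.0004454 mmol/L.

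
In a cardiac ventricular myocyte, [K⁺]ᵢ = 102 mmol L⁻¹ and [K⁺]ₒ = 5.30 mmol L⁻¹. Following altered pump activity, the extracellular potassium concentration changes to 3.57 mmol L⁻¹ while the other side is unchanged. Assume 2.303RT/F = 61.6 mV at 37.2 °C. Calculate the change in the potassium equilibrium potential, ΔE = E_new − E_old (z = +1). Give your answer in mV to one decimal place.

E_old = (61.6/1)·log₁₀(5.30/102) = -79.11 mV
E_new = (61.6/1)·log₁₀(3.57/102) = -89.69 mV
ΔE = -89.69 − (-79.11) = -10.57 mV

-10.6 mV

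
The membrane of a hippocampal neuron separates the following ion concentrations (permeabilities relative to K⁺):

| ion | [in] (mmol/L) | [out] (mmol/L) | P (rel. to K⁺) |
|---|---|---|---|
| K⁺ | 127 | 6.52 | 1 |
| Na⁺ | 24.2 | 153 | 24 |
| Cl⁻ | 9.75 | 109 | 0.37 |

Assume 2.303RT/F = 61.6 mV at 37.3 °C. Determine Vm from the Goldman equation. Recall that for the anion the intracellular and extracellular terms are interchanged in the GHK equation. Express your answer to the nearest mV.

Vm = 61.6 · log₁₀[(Σ P·[cation]ₒ + Σ P·[anion]ᵢ) / (Σ P·[cation]ᵢ + Σ P·[anion]ₒ)]
Numerator = 1×6.52 + 24×153 + 0.37×9.75 = 3682
Denominator = 1×127 + 24×24.2 + 0.37×109 = 748.1
Vm = 61.6 · log₁₀(4.9218) = 61.6 × (0.6921) = 42.63 mV

43 mV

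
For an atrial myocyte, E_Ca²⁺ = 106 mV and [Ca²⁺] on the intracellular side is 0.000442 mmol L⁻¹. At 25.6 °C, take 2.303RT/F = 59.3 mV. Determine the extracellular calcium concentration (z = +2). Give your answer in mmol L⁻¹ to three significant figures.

1.66 mmol L⁻¹

Nernst: E = (59.3/2) · log₁₀([out]/[in]), so log₁₀([out]/[in]) = 106.0 × 2 / 59.3 = 3.5750.
[out]/[in] = 10^(3.5750) = 3759.
[out] = 3759 × 0.000442 = 1.661 mmol L⁻¹.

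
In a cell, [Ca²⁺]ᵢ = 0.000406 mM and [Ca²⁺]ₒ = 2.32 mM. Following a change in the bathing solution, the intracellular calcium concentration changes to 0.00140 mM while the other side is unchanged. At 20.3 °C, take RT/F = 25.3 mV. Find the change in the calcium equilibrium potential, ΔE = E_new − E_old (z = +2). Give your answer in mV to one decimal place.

E_old = (25.3/2)·ln(2.32/0.000406) = 109.43 mV
E_new = (25.3/2)·ln(2.32/0.00140) = 93.77 mV
ΔE = 93.77 − (109.43) = -15.66 mV

-15.7 mV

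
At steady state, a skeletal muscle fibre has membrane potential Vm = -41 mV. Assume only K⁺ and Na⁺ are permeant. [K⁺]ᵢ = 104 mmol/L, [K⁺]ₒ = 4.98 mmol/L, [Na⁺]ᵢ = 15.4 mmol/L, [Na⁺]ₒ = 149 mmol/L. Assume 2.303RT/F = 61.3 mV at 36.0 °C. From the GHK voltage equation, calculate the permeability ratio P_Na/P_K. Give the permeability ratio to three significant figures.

Let α = P_Na/P_K. GHK: Vm = 61.3·log₁₀[(Kₒ + α·Naₒ)/(Kᵢ + α·Naᵢ)].
10^(Vm/61.3) = 10^(-41.0/61.3) = 0.21437
So 0.21437·(Kᵢ + α·Naᵢ) = Kₒ + α·Naₒ → α = (0.21437·104.0 − 4.98) / (149.0 − 0.21437·15.4)
α = (22.29 − 4.98) / (149.0 − 3.301) = 17.31/145.7 = 0.1188

0.119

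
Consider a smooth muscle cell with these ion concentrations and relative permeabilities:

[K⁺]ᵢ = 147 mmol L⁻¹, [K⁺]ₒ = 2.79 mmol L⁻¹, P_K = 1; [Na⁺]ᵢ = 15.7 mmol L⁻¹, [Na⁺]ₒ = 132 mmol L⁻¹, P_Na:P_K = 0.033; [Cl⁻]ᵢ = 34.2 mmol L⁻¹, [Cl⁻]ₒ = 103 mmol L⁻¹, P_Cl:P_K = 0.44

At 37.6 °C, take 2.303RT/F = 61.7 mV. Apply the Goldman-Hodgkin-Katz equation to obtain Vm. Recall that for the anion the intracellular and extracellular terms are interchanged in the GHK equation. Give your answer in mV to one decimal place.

-57.9 mV

Vm = 61.7 · log₁₀[(Σ P·[cation]ₒ + Σ P·[anion]ᵢ) / (Σ P·[cation]ᵢ + Σ P·[anion]ₒ)]
Numerator = 1×2.79 + 0.033×132 + 0.44×34.2 = 22.19
Denominator = 1×147 + 0.033×15.7 + 0.44×103 = 192.8
Vm = 61.7 · log₁₀(0.11509) = 61.7 × (-0.9390) = -57.93 mV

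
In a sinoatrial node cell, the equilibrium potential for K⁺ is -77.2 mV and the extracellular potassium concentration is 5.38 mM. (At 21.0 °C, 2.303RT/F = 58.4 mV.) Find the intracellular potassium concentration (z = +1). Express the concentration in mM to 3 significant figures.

113 mM

Nernst: E = (58.4/1) · log₁₀([out]/[in]), so log₁₀([out]/[in]) = -77.2 × 1 / 58.4 = -1.3219.
[out]/[in] = 10^(-1.3219) = 0.04765.
[in] = 5.38 / 0.04765 = 112.9 mM.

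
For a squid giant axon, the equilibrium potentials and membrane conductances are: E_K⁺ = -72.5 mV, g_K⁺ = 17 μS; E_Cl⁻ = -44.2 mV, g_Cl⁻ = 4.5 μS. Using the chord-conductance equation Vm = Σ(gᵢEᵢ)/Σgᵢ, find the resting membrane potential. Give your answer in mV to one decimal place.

-66.6 mV

Σ gᵢEᵢ = 17·(-72.5) + 4.5·(-44.2) = -1431.40
Σ gᵢ = 17 + 4.5 = 21.5
Vm = -1431.40 / 21.5 = -66.58 mV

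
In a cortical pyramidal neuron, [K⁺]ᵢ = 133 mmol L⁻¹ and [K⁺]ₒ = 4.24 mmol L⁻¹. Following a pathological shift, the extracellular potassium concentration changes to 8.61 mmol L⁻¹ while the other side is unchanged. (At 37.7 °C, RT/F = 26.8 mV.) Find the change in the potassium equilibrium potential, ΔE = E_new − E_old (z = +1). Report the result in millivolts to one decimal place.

E_old = (26.8/1)·ln(4.24/133) = -92.35 mV
E_new = (26.8/1)·ln(8.61/133) = -73.36 mV
ΔE = -73.36 − (-92.35) = 18.98 mV

19.0 mV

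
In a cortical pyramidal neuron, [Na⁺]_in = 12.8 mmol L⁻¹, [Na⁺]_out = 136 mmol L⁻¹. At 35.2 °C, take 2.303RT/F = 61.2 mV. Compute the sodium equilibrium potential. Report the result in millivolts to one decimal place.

62.8 mV

E = (61.2/z) · log₁₀([Na⁺]_out/[Na⁺]_in) with z = +1.
= (61.2/1) · log₁₀(136/12.8) = 61.20 · log₁₀(10.62)
= 61.20 · (1.0263) = 62.81 mV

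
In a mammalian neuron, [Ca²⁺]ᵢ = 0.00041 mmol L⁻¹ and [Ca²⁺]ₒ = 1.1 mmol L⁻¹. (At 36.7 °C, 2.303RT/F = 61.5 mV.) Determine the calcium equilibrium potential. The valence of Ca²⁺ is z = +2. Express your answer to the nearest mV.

105 mV

E = (61.5/z) · log₁₀([Ca²⁺]_out/[Ca²⁺]_in) with z = +2.
= (61.5/2) · log₁₀(1.1/0.00041) = 30.75 · log₁₀(2683)
= 30.75 · (3.4286) = 105.43 mV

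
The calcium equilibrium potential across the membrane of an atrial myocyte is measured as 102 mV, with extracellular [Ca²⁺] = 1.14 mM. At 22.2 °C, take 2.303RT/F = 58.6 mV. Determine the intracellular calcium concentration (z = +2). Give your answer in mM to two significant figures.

0.00038 mM

Nernst: E = (58.6/2) · log₁₀([out]/[in]), so log₁₀([out]/[in]) = 102.0 × 2 / 58.6 = 3.4812.
[out]/[in] = 10^(3.4812) = 3029.
[in] = 1.14 / 3029 = 0.0003764 mM.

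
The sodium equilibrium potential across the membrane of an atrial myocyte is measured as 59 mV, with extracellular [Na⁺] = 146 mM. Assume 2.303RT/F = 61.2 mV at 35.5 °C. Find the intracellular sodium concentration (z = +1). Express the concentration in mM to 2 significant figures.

16 mM

Nernst: E = (61.2/1) · log₁₀([out]/[in]), so log₁₀([out]/[in]) = 59.0 × 1 / 61.2 = 0.9641.
[out]/[in] = 10^(0.9641) = 9.206.
[in] = 146 / 9.206 = 15.86 mM.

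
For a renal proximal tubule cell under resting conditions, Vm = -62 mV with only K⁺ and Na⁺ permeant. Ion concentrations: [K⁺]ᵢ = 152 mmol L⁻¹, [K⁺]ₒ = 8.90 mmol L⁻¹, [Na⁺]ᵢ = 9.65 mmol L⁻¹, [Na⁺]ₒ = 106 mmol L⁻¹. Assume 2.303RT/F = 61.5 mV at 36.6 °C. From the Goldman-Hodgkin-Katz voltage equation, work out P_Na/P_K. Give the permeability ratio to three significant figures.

Let α = P_Na/P_K. GHK: Vm = 61.5·log₁₀[(Kₒ + α·Naₒ)/(Kᵢ + α·Naᵢ)].
10^(Vm/61.5) = 10^(-62.0/61.5) = 0.098145
So 0.098145·(Kᵢ + α·Naᵢ) = Kₒ + α·Naₒ → α = (0.098145·152.0 − 8.9) / (106.0 − 0.098145·9.65)
α = (14.92 − 8.9) / (106.0 − 0.9471) = 6.018/105.1 = 0.05729

0.0573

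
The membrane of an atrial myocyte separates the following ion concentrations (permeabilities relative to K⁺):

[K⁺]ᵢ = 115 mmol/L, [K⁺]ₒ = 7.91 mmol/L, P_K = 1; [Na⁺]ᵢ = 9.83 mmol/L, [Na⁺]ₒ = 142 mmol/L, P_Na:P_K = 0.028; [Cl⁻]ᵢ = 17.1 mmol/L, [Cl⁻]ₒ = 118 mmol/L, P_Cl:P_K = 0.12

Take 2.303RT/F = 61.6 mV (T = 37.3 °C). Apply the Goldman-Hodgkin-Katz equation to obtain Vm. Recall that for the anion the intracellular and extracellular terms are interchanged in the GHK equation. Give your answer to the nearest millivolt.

Vm = 61.6 · log₁₀[(Σ P·[cation]ₒ + Σ P·[anion]ᵢ) / (Σ P·[cation]ᵢ + Σ P·[anion]ₒ)]
Numerator = 1×7.91 + 0.028×142 + 0.12×17.1 = 13.94
Denominator = 1×115 + 0.028×9.83 + 0.12×118 = 129.4
Vm = 61.6 · log₁₀(0.10768) = 61.6 × (-0.9679) = -59.62 mV

-60 mV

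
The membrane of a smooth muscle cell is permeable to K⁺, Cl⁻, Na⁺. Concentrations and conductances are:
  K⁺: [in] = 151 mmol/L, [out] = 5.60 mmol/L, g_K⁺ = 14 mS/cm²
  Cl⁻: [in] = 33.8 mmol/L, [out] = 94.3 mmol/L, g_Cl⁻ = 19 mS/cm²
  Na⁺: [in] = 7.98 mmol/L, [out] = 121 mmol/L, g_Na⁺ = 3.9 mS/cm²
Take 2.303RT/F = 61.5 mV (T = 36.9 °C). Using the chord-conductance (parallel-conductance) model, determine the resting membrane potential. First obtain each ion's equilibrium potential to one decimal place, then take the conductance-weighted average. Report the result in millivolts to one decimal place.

-39.8 mV

E_K⁺ = (61.5/1)·log₁₀(5.60/151) = -88.0 mV
E_Cl⁻ = (61.5/-1)·log₁₀(94.3/33.8) = -27.4 mV
E_Na⁺ = (61.5/1)·log₁₀(121/7.98) = 72.6 mV
Vm = (Σ gᵢEᵢ)/(Σ gᵢ) = (14·-88.0 + 19·-27.4 + 3.9·72.6) / (14 + 19 + 3.9)
= -1469.46 / 36.9 = -39.82 mV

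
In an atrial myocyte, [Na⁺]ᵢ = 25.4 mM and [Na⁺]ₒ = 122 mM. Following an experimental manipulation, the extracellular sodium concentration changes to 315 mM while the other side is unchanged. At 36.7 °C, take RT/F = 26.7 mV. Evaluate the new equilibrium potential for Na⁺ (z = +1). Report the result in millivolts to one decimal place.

After the shift: [Na⁺]_out = 315, [Na⁺]_in = 25.4 mM.
E_new = (26.7/1)·ln(315/25.4) = 26.70 · (2.5178) = 67.23 mV

67.2 mV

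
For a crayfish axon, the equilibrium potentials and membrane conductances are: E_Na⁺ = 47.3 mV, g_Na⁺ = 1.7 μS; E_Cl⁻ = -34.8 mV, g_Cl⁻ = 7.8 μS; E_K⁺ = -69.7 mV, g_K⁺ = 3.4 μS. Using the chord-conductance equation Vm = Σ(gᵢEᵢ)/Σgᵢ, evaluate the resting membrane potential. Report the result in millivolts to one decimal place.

Σ gᵢEᵢ = 1.7·(47.3) + 7.8·(-34.8) + 3.4·(-69.7) = -428.01
Σ gᵢ = 1.7 + 7.8 + 3.4 = 12.9
Vm = -428.01 / 12.9 = -33.18 mV

-33.2 mV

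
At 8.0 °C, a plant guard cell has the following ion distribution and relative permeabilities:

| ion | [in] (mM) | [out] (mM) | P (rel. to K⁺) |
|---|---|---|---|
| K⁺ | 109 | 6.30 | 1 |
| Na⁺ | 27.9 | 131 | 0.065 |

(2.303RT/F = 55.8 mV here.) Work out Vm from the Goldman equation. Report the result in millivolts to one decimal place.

-48.8 mV

Vm = 55.8 · log₁₀[(Σ P·[cation]ₒ + Σ P·[anion]ᵢ) / (Σ P·[cation]ᵢ + Σ P·[anion]ₒ)]
Numerator = 1×6.30 + 0.065×131 = 14.82
Denominator = 1×109 + 0.065×27.9 = 110.8
Vm = 55.8 · log₁₀(0.13369) = 55.8 × (-0.8739) = -48.76 mV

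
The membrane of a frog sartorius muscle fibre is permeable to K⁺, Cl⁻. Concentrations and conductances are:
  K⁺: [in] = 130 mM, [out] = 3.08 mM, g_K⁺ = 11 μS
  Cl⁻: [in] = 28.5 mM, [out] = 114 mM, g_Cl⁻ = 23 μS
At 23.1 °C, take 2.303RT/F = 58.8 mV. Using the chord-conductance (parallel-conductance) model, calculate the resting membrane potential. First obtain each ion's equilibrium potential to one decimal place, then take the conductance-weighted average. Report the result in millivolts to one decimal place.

E_K⁺ = (58.8/1)·log₁₀(3.08/130) = -95.6 mV
E_Cl⁻ = (58.8/-1)·log₁₀(114/28.5) = -35.4 mV
Vm = (Σ gᵢEᵢ)/(Σ gᵢ) = (11·-95.6 + 23·-35.4) / (11 + 23)
= -1865.80 / 34 = -54.88 mV

-54.9 mV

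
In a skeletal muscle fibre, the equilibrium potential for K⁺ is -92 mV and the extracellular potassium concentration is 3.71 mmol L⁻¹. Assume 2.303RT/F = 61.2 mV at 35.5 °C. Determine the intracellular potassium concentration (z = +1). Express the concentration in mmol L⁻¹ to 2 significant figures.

120 mmol L⁻¹

Nernst: E = (61.2/1) · log₁₀([out]/[in]), so log₁₀([out]/[in]) = -92.0 × 1 / 61.2 = -1.5033.
[out]/[in] = 10^(-1.5033) = 0.03139.
[in] = 3.71 / 0.03139 = 118.2 mmol L⁻¹.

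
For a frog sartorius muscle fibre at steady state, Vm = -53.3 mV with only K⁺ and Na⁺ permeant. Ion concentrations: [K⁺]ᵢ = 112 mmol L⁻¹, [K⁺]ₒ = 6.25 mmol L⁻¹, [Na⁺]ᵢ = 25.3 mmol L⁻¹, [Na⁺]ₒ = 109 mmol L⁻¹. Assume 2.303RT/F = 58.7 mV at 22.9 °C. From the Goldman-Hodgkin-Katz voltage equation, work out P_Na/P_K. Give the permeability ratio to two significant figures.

0.072

Let α = P_Na/P_K. GHK: Vm = 58.7·log₁₀[(Kₒ + α·Naₒ)/(Kᵢ + α·Naᵢ)].
10^(Vm/58.7) = 10^(-53.3/58.7) = 0.12359
So 0.12359·(Kᵢ + α·Naᵢ) = Kₒ + α·Naₒ → α = (0.12359·112.0 − 6.25) / (109.0 − 0.12359·25.3)
α = (13.84 − 6.25) / (109.0 − 3.127) = 7.592/105.9 = 0.07171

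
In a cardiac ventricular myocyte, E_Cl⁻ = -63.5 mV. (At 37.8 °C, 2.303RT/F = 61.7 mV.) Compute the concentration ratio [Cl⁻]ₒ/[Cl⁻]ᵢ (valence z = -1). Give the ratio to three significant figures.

log₁₀([out]/[in]) = E·z/(61.7) = -63.5 × -1 / 61.7 = 1.0292
[out]/[in] = 10^(1.0292) = 10.69

10.7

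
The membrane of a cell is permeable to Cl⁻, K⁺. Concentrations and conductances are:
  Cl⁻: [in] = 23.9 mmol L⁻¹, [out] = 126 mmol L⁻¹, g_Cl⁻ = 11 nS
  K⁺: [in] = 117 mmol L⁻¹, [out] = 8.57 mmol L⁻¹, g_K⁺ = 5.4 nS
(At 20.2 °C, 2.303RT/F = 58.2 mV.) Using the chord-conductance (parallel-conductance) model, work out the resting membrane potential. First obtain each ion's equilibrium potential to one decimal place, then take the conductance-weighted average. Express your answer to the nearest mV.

E_Cl⁻ = (58.2/-1)·log₁₀(126/23.9) = -42.0 mV
E_K⁺ = (58.2/1)·log₁₀(8.57/117) = -66.1 mV
Vm = (Σ gᵢEᵢ)/(Σ gᵢ) = (11·-42.0 + 5.4·-66.1) / (11 + 5.4)
= -818.94 / 16.4 = -49.94 mV

-50 mV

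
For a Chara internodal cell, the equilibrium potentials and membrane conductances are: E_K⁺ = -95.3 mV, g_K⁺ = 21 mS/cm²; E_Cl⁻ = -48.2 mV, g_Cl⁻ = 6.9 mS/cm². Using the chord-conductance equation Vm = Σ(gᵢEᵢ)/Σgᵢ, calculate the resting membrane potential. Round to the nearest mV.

-84 mV

Σ gᵢEᵢ = 21·(-95.3) + 6.9·(-48.2) = -2333.88
Σ gᵢ = 21 + 6.9 = 27.9
Vm = -2333.88 / 27.9 = -83.65 mV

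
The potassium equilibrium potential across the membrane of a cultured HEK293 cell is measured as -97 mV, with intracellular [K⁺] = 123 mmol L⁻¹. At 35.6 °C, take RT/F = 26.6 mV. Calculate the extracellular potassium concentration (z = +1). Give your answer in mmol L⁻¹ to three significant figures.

3.21 mmol L⁻¹

Nernst: E = (26.6/1) · ln([out]/[in]), so ln([out]/[in]) = -97.0 × 1 / 26.6 = -3.6466.
[out]/[in] = e^(-3.6466) = 0.02608.
[out] = 0.02608 × 123 = 3.208 mmol L⁻¹.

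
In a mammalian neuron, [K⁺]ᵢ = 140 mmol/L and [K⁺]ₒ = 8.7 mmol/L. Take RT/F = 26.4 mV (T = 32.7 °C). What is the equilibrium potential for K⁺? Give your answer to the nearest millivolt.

-73 mV

E = (26.4/z) · ln([K⁺]_out/[K⁺]_in) with z = +1.
= (26.4/1) · ln(8.7/140) = 26.40 · ln(0.06214)
= 26.40 · (-2.7783) = -73.35 mV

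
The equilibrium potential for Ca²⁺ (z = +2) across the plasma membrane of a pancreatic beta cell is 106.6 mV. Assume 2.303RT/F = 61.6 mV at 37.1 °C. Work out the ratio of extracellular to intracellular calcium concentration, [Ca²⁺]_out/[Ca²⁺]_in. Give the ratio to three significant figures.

log₁₀([out]/[in]) = E·z/(61.6) = 106.6 × 2 / 61.6 = 3.4610
[out]/[in] = 10^(3.4610) = 2891

2890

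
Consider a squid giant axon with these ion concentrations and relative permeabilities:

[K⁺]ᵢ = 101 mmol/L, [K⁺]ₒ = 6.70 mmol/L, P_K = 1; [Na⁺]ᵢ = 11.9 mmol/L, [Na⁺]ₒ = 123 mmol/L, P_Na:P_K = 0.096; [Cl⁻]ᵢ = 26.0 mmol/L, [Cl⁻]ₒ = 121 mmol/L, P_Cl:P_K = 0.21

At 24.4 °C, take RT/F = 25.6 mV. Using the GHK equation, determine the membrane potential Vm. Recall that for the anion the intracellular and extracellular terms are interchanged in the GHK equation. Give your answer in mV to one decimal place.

Vm = 25.6 · ln[(Σ P·[cation]ₒ + Σ P·[anion]ᵢ) / (Σ P·[cation]ᵢ + Σ P·[anion]ₒ)]
Numerator = 1×6.70 + 0.096×123 + 0.21×26.0 = 23.97
Denominator = 1×101 + 0.096×11.9 + 0.21×121 = 127.6
Vm = 25.6 · ln(0.18791) = 25.6 × (-1.6718) = -42.80 mV

-42.8 mV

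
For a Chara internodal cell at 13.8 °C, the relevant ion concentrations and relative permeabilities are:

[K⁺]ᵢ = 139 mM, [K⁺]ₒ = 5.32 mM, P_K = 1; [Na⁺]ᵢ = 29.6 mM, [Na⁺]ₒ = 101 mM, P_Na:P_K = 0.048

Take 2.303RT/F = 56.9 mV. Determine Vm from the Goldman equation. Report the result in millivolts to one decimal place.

Vm = 56.9 · log₁₀[(Σ P·[cation]ₒ + Σ P·[anion]ᵢ) / (Σ P·[cation]ᵢ + Σ P·[anion]ₒ)]
Numerator = 1×5.32 + 0.048×101 = 10.17
Denominator = 1×139 + 0.048×29.6 = 140.4
Vm = 56.9 · log₁₀(0.072411) = 56.9 × (-1.1402) = -64.88 mV

-64.9 mV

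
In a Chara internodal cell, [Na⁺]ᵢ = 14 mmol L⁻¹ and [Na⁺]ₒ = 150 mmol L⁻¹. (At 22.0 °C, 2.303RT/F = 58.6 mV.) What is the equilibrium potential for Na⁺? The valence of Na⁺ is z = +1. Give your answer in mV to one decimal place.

60.4 mV

E = (58.6/z) · log₁₀([Na⁺]_out/[Na⁺]_in) with z = +1.
= (58.6/1) · log₁₀(150/14) = 58.60 · log₁₀(10.71)
= 58.60 · (1.0300) = 60.36 mV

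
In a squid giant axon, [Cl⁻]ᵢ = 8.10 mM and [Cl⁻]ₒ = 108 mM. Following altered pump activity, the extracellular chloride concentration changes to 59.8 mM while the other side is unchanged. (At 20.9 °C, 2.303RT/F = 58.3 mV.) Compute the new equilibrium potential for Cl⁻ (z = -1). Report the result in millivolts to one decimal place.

-50.6 mV

After the shift: [Cl⁻]_out = 59.8, [Cl⁻]_in = 8.10 mM.
E_new = (58.3/-1)·log₁₀(59.8/8.10) = -58.30 · (0.8682) = -50.62 mV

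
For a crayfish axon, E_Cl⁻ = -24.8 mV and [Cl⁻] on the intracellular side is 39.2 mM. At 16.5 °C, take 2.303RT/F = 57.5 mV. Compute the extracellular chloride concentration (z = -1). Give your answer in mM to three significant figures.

Nernst: E = (57.5/-1) · log₁₀([out]/[in]), so log₁₀([out]/[in]) = -24.8 × -1 / 57.5 = 0.4313.
[out]/[in] = 10^(0.4313) = 2.7.
[out] = 2.7 × 39.2 = 105.8 mM.

106 mM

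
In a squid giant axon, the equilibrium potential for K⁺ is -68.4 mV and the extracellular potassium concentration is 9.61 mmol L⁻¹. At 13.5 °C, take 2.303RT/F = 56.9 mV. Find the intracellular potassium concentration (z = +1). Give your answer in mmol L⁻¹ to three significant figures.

153 mmol L⁻¹

Nernst: E = (56.9/1) · log₁₀([out]/[in]), so log₁₀([out]/[in]) = -68.4 × 1 / 56.9 = -1.2021.
[out]/[in] = 10^(-1.2021) = 0.06279.
[in] = 9.61 / 0.06279 = 153 mmol L⁻¹.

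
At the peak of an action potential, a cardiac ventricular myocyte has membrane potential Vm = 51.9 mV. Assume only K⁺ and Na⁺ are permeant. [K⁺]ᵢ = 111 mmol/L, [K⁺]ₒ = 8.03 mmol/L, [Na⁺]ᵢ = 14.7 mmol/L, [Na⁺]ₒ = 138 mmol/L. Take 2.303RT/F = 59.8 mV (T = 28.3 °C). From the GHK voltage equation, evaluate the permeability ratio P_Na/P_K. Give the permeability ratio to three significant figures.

Let α = P_Na/P_K. GHK: Vm = 59.8·log₁₀[(Kₒ + α·Naₒ)/(Kᵢ + α·Naᵢ)].
10^(Vm/59.8) = 10^(51.9/59.8) = 7.3772
So 7.3772·(Kᵢ + α·Naᵢ) = Kₒ + α·Naₒ → α = (7.3772·111.0 − 8.03) / (138.0 − 7.3772·14.7)
α = (818.9 − 8.03) / (138.0 − 108.4) = 810.8/29.55 = 27.44

27.4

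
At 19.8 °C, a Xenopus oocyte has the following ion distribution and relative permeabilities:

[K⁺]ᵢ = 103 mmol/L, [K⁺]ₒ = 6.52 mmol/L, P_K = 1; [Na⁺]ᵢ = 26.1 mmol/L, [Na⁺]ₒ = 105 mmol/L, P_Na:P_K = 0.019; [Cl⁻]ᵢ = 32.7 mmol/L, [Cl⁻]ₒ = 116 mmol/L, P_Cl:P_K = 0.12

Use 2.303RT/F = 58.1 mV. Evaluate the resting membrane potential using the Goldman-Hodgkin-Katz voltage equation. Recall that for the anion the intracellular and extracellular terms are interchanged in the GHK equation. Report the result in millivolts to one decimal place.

-56.6 mV

Vm = 58.1 · log₁₀[(Σ P·[cation]ₒ + Σ P·[anion]ᵢ) / (Σ P·[cation]ᵢ + Σ P·[anion]ₒ)]
Numerator = 1×6.52 + 0.019×105 + 0.12×32.7 = 12.44
Denominator = 1×103 + 0.019×26.1 + 0.12×116 = 117.4
Vm = 58.1 · log₁₀(0.10594) = 58.1 × (-0.9749) = -56.64 mV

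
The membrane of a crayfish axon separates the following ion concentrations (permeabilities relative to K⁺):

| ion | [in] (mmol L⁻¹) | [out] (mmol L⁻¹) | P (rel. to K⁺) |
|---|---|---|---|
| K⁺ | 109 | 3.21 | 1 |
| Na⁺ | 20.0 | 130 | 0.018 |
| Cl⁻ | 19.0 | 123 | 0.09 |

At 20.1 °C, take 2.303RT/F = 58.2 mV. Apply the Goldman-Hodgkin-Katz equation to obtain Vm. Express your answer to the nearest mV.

Vm = 58.2 · log₁₀[(Σ P·[cation]ₒ + Σ P·[anion]ᵢ) / (Σ P·[cation]ᵢ + Σ P·[anion]ₒ)]
Numerator = 1×3.21 + 0.018×130 + 0.09×19.0 = 7.26
Denominator = 1×109 + 0.018×20.0 + 0.09×123 = 120.4
Vm = 58.2 · log₁₀(0.060284) = 58.2 × (-1.2198) = -70.99 mV

-71 mV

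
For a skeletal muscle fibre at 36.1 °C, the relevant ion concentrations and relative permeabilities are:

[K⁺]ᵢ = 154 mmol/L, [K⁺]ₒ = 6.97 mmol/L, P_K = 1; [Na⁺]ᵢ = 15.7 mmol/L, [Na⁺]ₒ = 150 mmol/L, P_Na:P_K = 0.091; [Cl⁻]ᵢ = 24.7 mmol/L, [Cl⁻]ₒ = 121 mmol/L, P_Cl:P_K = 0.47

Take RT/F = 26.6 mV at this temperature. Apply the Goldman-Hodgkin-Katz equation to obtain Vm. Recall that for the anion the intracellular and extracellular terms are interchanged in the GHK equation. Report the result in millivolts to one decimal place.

-50.1 mV

Vm = 26.6 · ln[(Σ P·[cation]ₒ + Σ P·[anion]ᵢ) / (Σ P·[cation]ᵢ + Σ P·[anion]ₒ)]
Numerator = 1×6.97 + 0.091×150 + 0.47×24.7 = 32.23
Denominator = 1×154 + 0.091×15.7 + 0.47×121 = 212.3
Vm = 26.6 · ln(0.15181) = 26.6 × (-1.8851) = -50.14 mV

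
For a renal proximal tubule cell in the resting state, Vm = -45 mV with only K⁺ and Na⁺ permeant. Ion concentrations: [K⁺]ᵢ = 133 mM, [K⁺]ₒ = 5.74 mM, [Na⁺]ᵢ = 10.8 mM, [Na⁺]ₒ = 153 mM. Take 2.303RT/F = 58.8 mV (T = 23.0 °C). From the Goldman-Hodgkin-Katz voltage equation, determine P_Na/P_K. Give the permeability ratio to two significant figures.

0.11

Let α = P_Na/P_K. GHK: Vm = 58.8·log₁₀[(Kₒ + α·Naₒ)/(Kᵢ + α·Naᵢ)].
10^(Vm/58.8) = 10^(-45.0/58.8) = 0.17167
So 0.17167·(Kᵢ + α·Naᵢ) = Kₒ + α·Naₒ → α = (0.17167·133.0 − 5.74) / (153.0 − 0.17167·10.8)
α = (22.83 − 5.74) / (153.0 − 1.854) = 17.09/151.1 = 0.1131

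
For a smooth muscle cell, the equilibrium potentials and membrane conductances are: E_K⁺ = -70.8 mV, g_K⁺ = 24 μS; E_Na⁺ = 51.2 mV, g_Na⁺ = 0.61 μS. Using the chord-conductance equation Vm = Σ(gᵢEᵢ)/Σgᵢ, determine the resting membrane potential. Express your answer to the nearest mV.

-68 mV

Σ gᵢEᵢ = 24·(-70.8) + 0.61·(51.2) = -1667.97
Σ gᵢ = 24 + 0.61 = 24.61
Vm = -1667.97 / 24.61 = -67.78 mV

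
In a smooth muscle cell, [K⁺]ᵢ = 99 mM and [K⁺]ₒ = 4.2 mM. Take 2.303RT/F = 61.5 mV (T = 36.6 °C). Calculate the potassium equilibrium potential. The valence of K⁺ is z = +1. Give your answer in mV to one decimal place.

-84.4 mV

E = (61.5/z) · log₁₀([K⁺]_out/[K⁺]_in) with z = +1.
= (61.5/1) · log₁₀(4.2/99) = 61.50 · log₁₀(0.04242)
= 61.50 · (-1.3724) = -84.40 mV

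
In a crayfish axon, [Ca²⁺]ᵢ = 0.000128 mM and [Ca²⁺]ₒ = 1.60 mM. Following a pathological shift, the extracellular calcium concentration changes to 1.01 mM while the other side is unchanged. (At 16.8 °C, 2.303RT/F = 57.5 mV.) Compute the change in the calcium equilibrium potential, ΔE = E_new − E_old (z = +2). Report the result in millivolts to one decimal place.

E_old = (57.5/2)·log₁₀(1.60/0.000128) = 117.79 mV
E_new = (57.5/2)·log₁₀(1.01/0.000128) = 112.04 mV
ΔE = 112.04 − (117.79) = -5.74 mV

-5.7 mV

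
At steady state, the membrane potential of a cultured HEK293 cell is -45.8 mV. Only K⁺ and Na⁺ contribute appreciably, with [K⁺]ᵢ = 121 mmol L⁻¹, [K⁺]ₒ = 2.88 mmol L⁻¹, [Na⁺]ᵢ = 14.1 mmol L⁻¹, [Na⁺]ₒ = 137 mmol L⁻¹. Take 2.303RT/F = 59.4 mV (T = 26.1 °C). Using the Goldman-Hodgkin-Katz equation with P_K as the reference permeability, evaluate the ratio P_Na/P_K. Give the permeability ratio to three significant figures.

Let α = P_Na/P_K. GHK: Vm = 59.4·log₁₀[(Kₒ + α·Naₒ)/(Kᵢ + α·Naᵢ)].
10^(Vm/59.4) = 10^(-45.8/59.4) = 0.16942
So 0.16942·(Kᵢ + α·Naᵢ) = Kₒ + α·Naₒ → α = (0.16942·121.0 − 2.88) / (137.0 − 0.16942·14.1)
α = (20.5 − 2.88) / (137.0 − 2.389) = 17.62/134.6 = 0.1309

0.131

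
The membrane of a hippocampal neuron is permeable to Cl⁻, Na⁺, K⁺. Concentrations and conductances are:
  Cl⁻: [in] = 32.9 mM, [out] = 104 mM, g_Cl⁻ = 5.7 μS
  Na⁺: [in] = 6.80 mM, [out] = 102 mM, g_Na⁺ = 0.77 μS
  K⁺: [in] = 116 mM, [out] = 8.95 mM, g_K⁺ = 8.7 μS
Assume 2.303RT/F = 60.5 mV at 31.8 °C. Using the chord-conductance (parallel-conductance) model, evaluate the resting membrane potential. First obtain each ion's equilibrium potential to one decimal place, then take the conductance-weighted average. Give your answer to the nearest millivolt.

-46 mV

E_Cl⁻ = (60.5/-1)·log₁₀(104/32.9) = -30.2 mV
E_Na⁺ = (60.5/1)·log₁₀(102/6.80) = 71.2 mV
E_K⁺ = (60.5/1)·log₁₀(8.95/116) = -67.3 mV
Vm = (Σ gᵢEᵢ)/(Σ gᵢ) = (5.7·-30.2 + 0.77·71.2 + 8.7·-67.3) / (5.7 + 0.77 + 8.7)
= -702.83 / 15.17 = -46.33 mV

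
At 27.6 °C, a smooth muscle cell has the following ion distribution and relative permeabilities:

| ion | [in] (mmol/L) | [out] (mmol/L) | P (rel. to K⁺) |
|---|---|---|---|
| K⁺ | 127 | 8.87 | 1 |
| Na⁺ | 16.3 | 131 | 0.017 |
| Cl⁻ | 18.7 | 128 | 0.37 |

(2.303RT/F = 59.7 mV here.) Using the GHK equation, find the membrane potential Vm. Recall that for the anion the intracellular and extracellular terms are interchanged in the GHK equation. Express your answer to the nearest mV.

-59 mV

Vm = 59.7 · log₁₀[(Σ P·[cation]ₒ + Σ P·[anion]ᵢ) / (Σ P·[cation]ᵢ + Σ P·[anion]ₒ)]
Numerator = 1×8.87 + 0.017×131 + 0.37×18.7 = 18.02
Denominator = 1×127 + 0.017×16.3 + 0.37×128 = 174.6
Vm = 59.7 · log₁₀(0.10316) = 59.7 × (-0.9865) = -58.89 mV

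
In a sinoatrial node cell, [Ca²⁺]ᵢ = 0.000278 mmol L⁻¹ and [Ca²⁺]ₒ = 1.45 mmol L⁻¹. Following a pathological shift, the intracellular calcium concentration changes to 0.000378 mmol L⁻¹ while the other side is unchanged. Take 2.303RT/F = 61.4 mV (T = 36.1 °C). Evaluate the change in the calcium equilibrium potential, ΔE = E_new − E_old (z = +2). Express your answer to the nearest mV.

E_old = (61.4/2)·log₁₀(1.45/0.000278) = 114.12 mV
E_new = (61.4/2)·log₁₀(1.45/0.000378) = 110.02 mV
ΔE = 110.02 − (114.12) = -4.10 mV

-4 mV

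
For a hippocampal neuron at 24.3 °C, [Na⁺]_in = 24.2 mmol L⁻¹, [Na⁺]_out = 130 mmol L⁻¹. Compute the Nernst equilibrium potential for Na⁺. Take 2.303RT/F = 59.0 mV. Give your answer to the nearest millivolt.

43 mV

E = (59.0/z) · log₁₀([Na⁺]_out/[Na⁺]_in) with z = +1.
= (59.0/1) · log₁₀(130/24.2) = 59.00 · log₁₀(5.372)
= 59.00 · (0.7301) = 43.08 mV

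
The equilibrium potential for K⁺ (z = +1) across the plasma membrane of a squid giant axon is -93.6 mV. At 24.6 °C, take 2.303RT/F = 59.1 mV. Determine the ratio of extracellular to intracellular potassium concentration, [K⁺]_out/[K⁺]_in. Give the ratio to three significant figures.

log₁₀([out]/[in]) = E·z/(59.1) = -93.6 × 1 / 59.1 = -1.5838
[out]/[in] = 10^(-1.5838) = 0.02608

0.0261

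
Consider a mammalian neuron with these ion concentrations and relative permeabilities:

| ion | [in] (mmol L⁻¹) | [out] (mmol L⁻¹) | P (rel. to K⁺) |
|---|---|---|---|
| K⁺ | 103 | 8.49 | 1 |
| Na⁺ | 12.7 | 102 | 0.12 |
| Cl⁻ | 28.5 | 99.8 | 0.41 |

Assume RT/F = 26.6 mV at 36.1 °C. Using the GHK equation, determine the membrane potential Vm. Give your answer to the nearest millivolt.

Vm = 26.6 · ln[(Σ P·[cation]ₒ + Σ P·[anion]ᵢ) / (Σ P·[cation]ᵢ + Σ P·[anion]ₒ)]
Numerator = 1×8.49 + 0.12×102 + 0.41×28.5 = 32.41
Denominator = 1×103 + 0.12×12.7 + 0.41×99.8 = 145.4
Vm = 26.6 · ln(0.22287) = 26.6 × (-1.5012) = -39.93 mV

-40 mV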